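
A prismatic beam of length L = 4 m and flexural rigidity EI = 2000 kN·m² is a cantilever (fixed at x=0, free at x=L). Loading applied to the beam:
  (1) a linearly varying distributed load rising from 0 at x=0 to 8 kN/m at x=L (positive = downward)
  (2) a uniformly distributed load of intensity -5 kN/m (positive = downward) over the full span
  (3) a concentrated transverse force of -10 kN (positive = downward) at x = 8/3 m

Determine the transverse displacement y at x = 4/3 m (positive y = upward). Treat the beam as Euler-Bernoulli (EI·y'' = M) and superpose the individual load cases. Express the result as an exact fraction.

y(4/3) = 3734/455625 m

Load 1 — triangular load w₀=8 kN/m (0→w₀ over full span):
  y_1 = (w₀Lx³/12-w₀L²x²/6-w₀x⁵/(120L))/EI = (8·4·(4/3)³/12-8·4²·(4/3)²/6-8·(4/3)⁵/(120·4))/2000 = -7216/455625 m
Load 2 — uniform load w=-5 kN/m over full span:
  y_2 = -wx²(x²-4Lx+6L²)/(24EI) = -(-5)·(4/3)²·((4/3)²-4·4·(4/3)+6·4²)/(24·2000) = 86/6075 m
Load 3 — point force P=-10 kN at a=8/3 m (b=L-a=4/3):
  y_3 = -Px²(3a-x)/(6EI)  [x≤a] = -(-10)·(4/3)²·(3·(8/3)-(4/3))/(6·2000) = 4/405 m
Superposition: y = Σ y_i = 3734/455625 m ≈ 0.008195 m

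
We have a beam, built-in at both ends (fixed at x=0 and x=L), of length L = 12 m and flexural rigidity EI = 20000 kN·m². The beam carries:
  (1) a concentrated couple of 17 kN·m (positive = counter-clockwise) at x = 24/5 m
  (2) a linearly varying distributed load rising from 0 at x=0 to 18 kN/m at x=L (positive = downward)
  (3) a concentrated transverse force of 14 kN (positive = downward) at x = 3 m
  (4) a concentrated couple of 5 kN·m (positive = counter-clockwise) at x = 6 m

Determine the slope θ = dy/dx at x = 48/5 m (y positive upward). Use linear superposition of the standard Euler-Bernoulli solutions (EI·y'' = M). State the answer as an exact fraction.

Load 1 — applied couple M₀=17 kN·m at a=24/5 m (b=L-a=36/5):
  θ_1 = (R_Ax²/2 - M_Ax - M₀(x-a))/EI  [x>a] with R_A=51/25, M_A=51/25 = ((51/25)·(48/5)²/2 - (51/25)·(48/5) - 17·((48/5)-(24/5)))/20000 = -561/1562500 rad
Load 2 — triangular load w₀=18 kN/m (0→w₀ over full span):
  θ_2 = -w₀(2x(L-x)(L-2x)(x+2L)+x²(L-x)²)/(120LEI) = -18·(2·(48/5)·(12-(48/5))·(12-2·(48/5))·((48/5)+2·12)+(48/5)²·(12-(48/5))²)/(120·12·20000) = 2592/390625 rad
Load 3 — point force P=14 kN at a=3 m (b=L-a=9):
  θ_3 = Pa²(L-x)(2bL-(3b+a)(L-x))/(2L³EI)  [x>a] = 14·3²·(12-(48/5))·(2·9·12-(3·9+3)·(12-(48/5)))/(2·12³·20000) = 63/100000 rad
Load 4 — applied couple M₀=5 kN·m at a=6 m (b=L-a=6):
  θ_4 = (R_Ax²/2 - M_Ax - M₀(x-a))/EI  [x>a] with R_A=5/8, M_A=5/4 = ((5/8)·(48/5)²/2 - (5/4)·(48/5) - 5·((48/5)-6))/20000 = -3/50000 rad
Superposition: θ = Σ θ_i = 85581/12500000 rad ≈ 0.006846 rad

θ(48/5) = 85581/12500000 rad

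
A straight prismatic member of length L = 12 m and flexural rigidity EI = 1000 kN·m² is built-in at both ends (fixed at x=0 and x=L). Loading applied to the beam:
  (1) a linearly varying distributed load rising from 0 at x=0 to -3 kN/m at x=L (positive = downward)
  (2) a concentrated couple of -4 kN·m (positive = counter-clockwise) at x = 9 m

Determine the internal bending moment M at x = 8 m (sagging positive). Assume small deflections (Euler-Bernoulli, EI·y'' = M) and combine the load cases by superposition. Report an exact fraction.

M(8) = -553/60 kN·m

Load 1 — triangular load w₀=-3 kN/m (0→w₀ over full span):
  M_1 = 3w₀Lx/20 - w₀L²/30 - w₀x³/(6L) = 3·(-3)·12·8/20 - (-3)·12²/30 - (-3)·8³/(6·12) = -112/15 kN·m
Load 2 — applied couple M₀=-4 kN·m at a=9 m (b=L-a=3):
  M_2 = R_Ax - M_A  [x≤a] with R_A=-3/8, M_A=-5/4 = (-3/8)·8 - (-5/4) = -7/4 kN·m
Superposition: M = Σ M_i = -553/60 kN·m ≈ -9.216667 kN·m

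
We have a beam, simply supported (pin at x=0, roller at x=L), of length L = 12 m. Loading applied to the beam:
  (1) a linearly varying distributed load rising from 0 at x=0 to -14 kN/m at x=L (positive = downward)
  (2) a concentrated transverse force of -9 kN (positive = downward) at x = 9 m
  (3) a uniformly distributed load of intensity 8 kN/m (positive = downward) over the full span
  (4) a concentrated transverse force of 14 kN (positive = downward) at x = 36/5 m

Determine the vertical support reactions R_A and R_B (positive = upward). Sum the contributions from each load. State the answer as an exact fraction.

Load 1 — triangular load w₀=-14 kN/m (0→w₀ over full span):
  R_A = w₀L/6 = (-14)·12/6 = -28 kN
  R_B = w₀L/3 = (-14)·12/3 = -56 kN
Load 2 — point force P=-9 kN at a=9 m (b=L-a=3):
  R_A = Pb/L = (-9)·3/12 = -9/4 kN
  R_B = Pa/L = (-9)·9/12 = -27/4 kN
Load 3 — uniform load w=8 kN/m over full span:
  R_A = wL/2 = 8·12/2 = 48 kN
  R_B = wL/2 = 8·12/2 = 48 kN
Load 4 — point force P=14 kN at a=36/5 m (b=L-a=24/5):
  R_A = Pb/L = 14·(24/5)/12 = 28/5 kN
  R_B = Pa/L = 14·(36/5)/12 = 42/5 kN
Superposition: R_A = 467/20 kN, R_B = -127/20 kN

R_A = 467/20 kN, R_B = -127/20 kN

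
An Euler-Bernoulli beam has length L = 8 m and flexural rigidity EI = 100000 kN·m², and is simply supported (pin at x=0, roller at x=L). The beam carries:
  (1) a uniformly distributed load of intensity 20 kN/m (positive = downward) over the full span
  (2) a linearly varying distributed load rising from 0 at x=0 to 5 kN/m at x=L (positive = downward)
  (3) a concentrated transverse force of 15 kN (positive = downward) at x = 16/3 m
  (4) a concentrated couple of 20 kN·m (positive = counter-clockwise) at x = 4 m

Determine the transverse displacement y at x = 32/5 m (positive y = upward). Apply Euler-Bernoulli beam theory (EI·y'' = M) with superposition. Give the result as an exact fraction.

y(32/5) = -2098231/263671875 m

Load 1 — uniform load w=20 kN/m over full span:
  y_1 = -wx(L³-2Lx²+x³)/(24EI) = -20·(32/5)·(8³-2·8·(32/5)²+(32/5)³)/(24·100000) = -7424/1171875 m
Load 2 — triangular load w₀=5 kN/m (0→w₀ over full span):
  y_2 = -w₀x(7L⁴-10L²x²+3x⁴)/(360LEI) = -5·(32/5)·(7·8⁴-10·8²·(32/5)²+3·(32/5)⁴)/(360·8·100000) = -8128/9765625 m
Load 3 — point force P=15 kN at a=16/3 m (b=L-a=8/3):
  y_3 = -Pa(L-x)(2Lx-a²-x²)/(6LEI)  [x>a] = -15·(16/3)·(8-(32/5))·(2·8·(32/5)-(16/3)²-(32/5)²)/(6·8·100000) = -1856/2109375 m
Load 4 — applied couple M₀=20 kN·m at a=4 m (b=L-a=4):
  y_4 = (M₀x³/(6L)-M₀(x-a)²/2+C₁x)/EI  [x>a] with C₁=M₀(3b²-L²)/(6L)=-20/3 = (20·(32/5)³/(6·8)-20·((32/5)-4)²/2+(-20/3)·(32/5))/100000 = 7/78125 m
Superposition: y = Σ y_i = -2098231/263671875 m ≈ -0.007958 m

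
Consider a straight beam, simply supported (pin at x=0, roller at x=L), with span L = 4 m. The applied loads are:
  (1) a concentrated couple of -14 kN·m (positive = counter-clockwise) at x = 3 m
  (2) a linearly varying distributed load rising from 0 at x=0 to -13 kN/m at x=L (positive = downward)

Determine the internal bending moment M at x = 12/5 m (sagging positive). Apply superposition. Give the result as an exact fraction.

M(12/5) = -2714/125 kN·m

Load 1 — applied couple M₀=-14 kN·m at a=3 m (b=L-a=1):
  M_1 = M₀x/L  [x≤a] = (-14)·(12/5)/4 = -42/5 kN·m
Load 2 — triangular load w₀=-13 kN/m (0→w₀ over full span):
  M_2 = w₀Lx/6 - w₀x³/(6L) = (-13)·4·(12/5)/6 - (-13)·(12/5)³/(6·4) = -1664/125 kN·m
Superposition: M = Σ M_i = -2714/125 kN·m ≈ -21.712000 kN·m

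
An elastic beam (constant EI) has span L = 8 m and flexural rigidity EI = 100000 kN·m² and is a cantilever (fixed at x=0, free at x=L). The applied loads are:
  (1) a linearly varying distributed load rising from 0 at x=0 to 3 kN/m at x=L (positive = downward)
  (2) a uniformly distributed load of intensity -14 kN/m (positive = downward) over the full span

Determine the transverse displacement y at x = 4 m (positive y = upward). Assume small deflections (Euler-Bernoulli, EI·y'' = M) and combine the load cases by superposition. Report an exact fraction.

y(4) = 2017/93750 m

Load 1 — triangular load w₀=3 kN/m (0→w₀ over full span):
  y_1 = (w₀Lx³/12-w₀L²x²/6-w₀x⁵/(120L))/EI = (3·8·4³/12-3·8²·4²/6-3·4⁵/(120·8))/100000 = -121/31250 m
Load 2 — uniform load w=-14 kN/m over full span:
  y_2 = -wx²(x²-4Lx+6L²)/(24EI) = -(-14)·4²·(4²-4·8·4+6·8²)/(24·100000) = 238/9375 m
Superposition: y = Σ y_i = 2017/93750 m ≈ 0.021515 m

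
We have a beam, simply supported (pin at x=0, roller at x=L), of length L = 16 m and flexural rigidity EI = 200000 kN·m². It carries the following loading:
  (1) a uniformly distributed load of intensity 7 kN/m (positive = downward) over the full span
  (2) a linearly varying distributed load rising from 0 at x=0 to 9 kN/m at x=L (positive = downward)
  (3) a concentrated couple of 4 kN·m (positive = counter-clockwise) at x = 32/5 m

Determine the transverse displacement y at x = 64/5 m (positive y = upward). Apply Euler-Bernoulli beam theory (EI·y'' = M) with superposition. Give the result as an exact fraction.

Load 1 — uniform load w=7 kN/m over full span:
  y_1 = -wx(L³-2Lx²+x³)/(24EI) = -7·(64/5)·(16³-2·16·(64/5)²+(64/5)³)/(24·200000) = -103936/5859375 m
Load 2 — triangular load w₀=9 kN/m (0→w₀ over full span):
  y_2 = -w₀x(7L⁴-10L²x²+3x⁴)/(360LEI) = -9·(64/5)·(7·16⁴-10·16²·(64/5)²+3·(64/5)⁴)/(360·16·200000) = -585216/48828125 m
Load 3 — applied couple M₀=4 kN·m at a=32/5 m (b=L-a=48/5):
  y_3 = (M₀x³/(6L)-M₀(x-a)²/2+C₁x)/EI  [x>a] with C₁=M₀(3b²-L²)/(6L)=64/75 = (4·(64/5)³/(6·16)-4·((64/5)-(32/5))²/2+(64/75)·(64/5))/200000 = 32/390625 m
Superposition: y = Σ y_i = -4342048/146484375 m ≈ -0.029642 m

y(64/5) = -4342048/146484375 m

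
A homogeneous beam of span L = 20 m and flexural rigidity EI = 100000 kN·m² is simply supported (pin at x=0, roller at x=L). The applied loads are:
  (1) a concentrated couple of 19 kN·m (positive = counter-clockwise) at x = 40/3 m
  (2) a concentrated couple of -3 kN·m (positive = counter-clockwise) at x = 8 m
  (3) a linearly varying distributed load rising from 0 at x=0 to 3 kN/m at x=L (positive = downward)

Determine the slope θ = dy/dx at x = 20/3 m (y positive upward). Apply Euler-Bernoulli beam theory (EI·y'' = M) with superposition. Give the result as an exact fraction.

Load 1 — applied couple M₀=19 kN·m at a=40/3 m (b=L-a=20/3):
  θ_1 = (M₀x²/(2L)+C₁)/EI  [x≤a] with C₁=M₀(3b²-L²)/(6L)=-380/9 = (19·(20/3)²/(2·20)+(-380/9))/100000 = -19/90000 rad
Load 2 — applied couple M₀=-3 kN·m at a=8 m (b=L-a=12):
  θ_2 = (M₀x²/(2L)+C₁)/EI  [x≤a] with C₁=M₀(3b²-L²)/(6L)=-4/5 = ((-3)·(20/3)²/(2·20)+(-4/5))/100000 = -31/750000 rad
Load 3 — triangular load w₀=3 kN/m (0→w₀ over full span):
  θ_3 = -w₀(7L⁴-30L²x²+15x⁴)/(360LEI) = -3·(7·20⁴-30·20²·(20/3)²+15·(20/3)⁴)/(360·20·100000) = -26/10125 rad
Superposition: θ = Σ θ_i = -7139/2531250 rad ≈ -0.002820 rad

θ(20/3) = -7139/2531250 rad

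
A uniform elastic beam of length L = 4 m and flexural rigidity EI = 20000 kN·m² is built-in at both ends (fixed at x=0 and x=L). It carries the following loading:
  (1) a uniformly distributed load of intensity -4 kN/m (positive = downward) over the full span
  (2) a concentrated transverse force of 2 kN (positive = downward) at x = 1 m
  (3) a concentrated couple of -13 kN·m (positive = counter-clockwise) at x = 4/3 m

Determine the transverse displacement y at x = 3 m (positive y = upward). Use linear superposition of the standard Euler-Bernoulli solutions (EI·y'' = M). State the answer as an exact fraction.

Load 1 — uniform load w=-4 kN/m over full span:
  y_1 = -wx²(L-x)²/(24EI) = -(-4)·3²·(4-3)²/(24·20000) = 3/40000 m
Load 2 — point force P=2 kN at a=1 m (b=L-a=3):
  y_2 = -Pa²(L-x)²(3bL-(3b+a)(L-x))/(6L³EI)  [x>a] = -2·1²·(4-3)²·(3·3·4-(3·3+1)·(4-3))/(6·4³·20000) = -13/1920000 m
Load 3 — applied couple M₀=-13 kN·m at a=4/3 m (b=L-a=8/3):
  y_3 = (R_Ax³/6 - M_Ax²/2 - M₀(x-a)²/2)/EI  [x>a] with R_A=-13/3, M_A=0 = ((-13/3)·3³/6 - 0·3²/2 - (-13)·(3-(4/3))²/2)/20000 = -13/180000 m
Superposition: y = Σ y_i = -23/5760000 m ≈ -0.000004 m

y(3) = -23/5760000 m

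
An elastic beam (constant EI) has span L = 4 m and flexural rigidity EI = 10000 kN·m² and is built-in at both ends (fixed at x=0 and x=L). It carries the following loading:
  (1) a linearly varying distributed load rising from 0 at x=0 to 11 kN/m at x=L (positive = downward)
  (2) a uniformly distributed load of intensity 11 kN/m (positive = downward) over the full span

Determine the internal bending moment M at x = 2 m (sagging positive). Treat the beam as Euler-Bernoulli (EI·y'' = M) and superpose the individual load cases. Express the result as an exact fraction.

Load 1 — triangular load w₀=11 kN/m (0→w₀ over full span):
  M_1 = 3w₀Lx/20 - w₀L²/30 - w₀x³/(6L) = 3·11·4·2/20 - 11·4²/30 - 11·2³/(6·4) = 11/3 kN·m
Load 2 — uniform load w=11 kN/m over full span:
  M_2 = wLx/2 - wL²/12 - wx²/2 = 11·4·2/2 - 11·4²/12 - 11·2²/2 = 22/3 kN·m
Superposition: M = Σ M_i = 11 kN·m ≈ 11.000000 kN·m

M(2) = 11 kN·m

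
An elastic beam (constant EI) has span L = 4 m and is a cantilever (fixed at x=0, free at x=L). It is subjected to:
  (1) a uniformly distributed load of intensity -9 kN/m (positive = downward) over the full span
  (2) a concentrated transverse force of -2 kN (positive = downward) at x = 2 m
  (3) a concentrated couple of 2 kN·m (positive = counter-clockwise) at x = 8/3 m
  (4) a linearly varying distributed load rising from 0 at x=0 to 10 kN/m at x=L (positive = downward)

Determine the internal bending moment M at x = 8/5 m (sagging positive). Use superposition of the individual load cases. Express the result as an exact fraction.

M(8/5) = 142/25 kN·m

Load 1 — uniform load w=-9 kN/m over full span:
  M_1 = -w(L-x)²/2 = -(-9)·(4-(8/5))²/2 = 648/25 kN·m
Load 2 — point force P=-2 kN at a=2 m (b=L-a=2):
  M_2 = -P(a-x)  [x≤a] = -(-2)·(2-(8/5)) = 4/5 kN·m
Load 3 — applied couple M₀=2 kN·m at a=8/3 m (b=L-a=4/3):
  M_3 = M₀  [x≤a] = 2 = 2 kN·m
Load 4 — triangular load w₀=10 kN/m (0→w₀ over full span):
  M_4 = w₀Lx/2 - w₀L²/3 - w₀x³/(6L) = 10·4·(8/5)/2 - 10·4²/3 - 10·(8/5)³/(6·4) = -576/25 kN·m
Superposition: M = Σ M_i = 142/25 kN·m ≈ 5.680000 kN·m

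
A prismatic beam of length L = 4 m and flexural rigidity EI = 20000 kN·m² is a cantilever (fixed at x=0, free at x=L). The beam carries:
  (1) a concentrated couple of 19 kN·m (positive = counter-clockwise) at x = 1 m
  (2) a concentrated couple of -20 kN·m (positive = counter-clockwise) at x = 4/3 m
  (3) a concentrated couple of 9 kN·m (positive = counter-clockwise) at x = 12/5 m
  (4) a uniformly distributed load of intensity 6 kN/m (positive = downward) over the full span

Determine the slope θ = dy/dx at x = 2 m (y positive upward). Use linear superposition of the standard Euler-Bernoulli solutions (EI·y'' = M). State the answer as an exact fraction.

Load 1 — applied couple M₀=19 kN·m at a=1 m (b=L-a=3):
  θ_1 = M₀a/EI  [x>a] = 19·1/20000 = 19/20000 rad
Load 2 — applied couple M₀=-20 kN·m at a=4/3 m (b=L-a=8/3):
  θ_2 = M₀a/EI  [x>a] = (-20)·(4/3)/20000 = -1/750 rad
Load 3 — applied couple M₀=9 kN·m at a=12/5 m (b=L-a=8/5):
  θ_3 = M₀x/EI  [x≤a] = 9·2/20000 = 9/10000 rad
Load 4 — uniform load w=6 kN/m over full span:
  θ_4 = -wx(x²-3Lx+3L²)/(6EI) = -6·2·(2²-3·4·2+3·4²)/(6·20000) = -7/2500 rad
Superposition: θ = Σ θ_i = -137/60000 rad ≈ -0.002283 rad

θ(2) = -137/60000 rad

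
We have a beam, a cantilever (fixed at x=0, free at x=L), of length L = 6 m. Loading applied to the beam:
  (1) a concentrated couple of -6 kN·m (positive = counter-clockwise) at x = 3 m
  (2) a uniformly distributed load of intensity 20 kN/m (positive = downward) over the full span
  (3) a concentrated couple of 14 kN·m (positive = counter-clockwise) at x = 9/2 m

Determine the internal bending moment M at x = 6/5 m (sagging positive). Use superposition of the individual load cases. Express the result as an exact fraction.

Load 1 — applied couple M₀=-6 kN·m at a=3 m (b=L-a=3):
  M_1 = M₀  [x≤a] = (-6) = -6 kN·m
Load 2 — uniform load w=20 kN/m over full span:
  M_2 = -w(L-x)²/2 = -20·(6-(6/5))²/2 = -1152/5 kN·m
Load 3 — applied couple M₀=14 kN·m at a=9/2 m (b=L-a=3/2):
  M_3 = M₀  [x≤a] = 14 = 14 kN·m
Superposition: M = Σ M_i = -1112/5 kN·m ≈ -222.400000 kN·m

M(6/5) = -1112/5 kN·m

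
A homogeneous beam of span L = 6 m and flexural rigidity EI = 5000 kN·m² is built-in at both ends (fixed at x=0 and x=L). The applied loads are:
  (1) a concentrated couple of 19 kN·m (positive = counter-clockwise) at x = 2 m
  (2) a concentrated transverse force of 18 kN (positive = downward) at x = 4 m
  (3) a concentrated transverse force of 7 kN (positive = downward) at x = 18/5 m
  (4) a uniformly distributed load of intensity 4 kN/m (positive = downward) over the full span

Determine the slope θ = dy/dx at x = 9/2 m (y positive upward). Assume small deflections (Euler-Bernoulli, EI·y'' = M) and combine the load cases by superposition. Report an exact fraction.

θ(9/2) = 14969/5000000 rad

Load 1 — applied couple M₀=19 kN·m at a=2 m (b=L-a=4):
  θ_1 = (R_Ax²/2 - M_Ax - M₀(x-a))/EI  [x>a] with R_A=38/9, M_A=0 = ((38/9)·(9/2)²/2 - 0·(9/2) - 19·((9/2)-2))/5000 = -19/20000 rad
Load 2 — point force P=18 kN at a=4 m (b=L-a=2):
  θ_2 = Pa²(L-x)(2bL-(3b+a)(L-x))/(2L³EI)  [x>a] = 18·4²·(6-(9/2))·(2·2·6-(3·2+4)·(6-(9/2)))/(2·6³·5000) = 9/5000 rad
Load 3 — point force P=7 kN at a=18/5 m (b=L-a=12/5):
  θ_3 = Pa²(L-x)(2bL-(3b+a)(L-x))/(2L³EI)  [x>a] = 7·(18/5)²·(6-(9/2))·(2·(12/5)·6-(3·(12/5)+(18/5))·(6-(9/2)))/(2·6³·5000) = 3969/5000000 rad
Load 4 — uniform load w=4 kN/m over full span:
  θ_4 = -wx(L-x)(L-2x)/(12EI) = -4·(9/2)·(6-(9/2))·(6-2·(9/2))/(12·5000) = 27/20000 rad
Superposition: θ = Σ θ_i = 14969/5000000 rad ≈ 0.002994 rad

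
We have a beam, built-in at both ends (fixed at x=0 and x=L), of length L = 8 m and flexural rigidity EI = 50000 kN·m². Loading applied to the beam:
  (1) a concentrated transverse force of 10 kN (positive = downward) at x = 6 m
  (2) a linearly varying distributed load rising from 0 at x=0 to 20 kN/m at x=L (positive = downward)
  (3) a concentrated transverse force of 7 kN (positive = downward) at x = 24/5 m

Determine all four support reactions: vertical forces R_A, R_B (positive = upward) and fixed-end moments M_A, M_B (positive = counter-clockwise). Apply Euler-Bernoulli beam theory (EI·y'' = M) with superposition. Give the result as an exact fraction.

R_A = 56053/2000 kN, M_A = 77689/1500 kN·m, R_B = 137947/2000 kN, M_B = -41657/500 kN·m

Load 1 — point force P=10 kN at a=6 m (b=L-a=2):
  R_A = Pb²(3a+b)/L³ = 10·2²·(3·6+2)/8³ = 25/16 kN
  M_A = Pab²/L² = 10·6·2²/8² = 15/4 kN·m
  R_B = Pa²(a+3b)/L³ = 10·6²·(6+3·2)/8³ = 135/16 kN
  M_B = -Pa²b/L² = -10·6²·2/8² = -45/4 kN·m
Load 2 — triangular load w₀=20 kN/m (0→w₀ over full span):
  R_A = 3w₀L/20 = 3·20·8/20 = 24 kN
  M_A = w₀L²/30 = 20·8²/30 = 128/3 kN·m
  R_B = 7w₀L/20 = 7·20·8/20 = 56 kN
  M_B = -w₀L²/20 = -20·8²/20 = -64 kN·m
Load 3 — point force P=7 kN at a=24/5 m (b=L-a=16/5):
  R_A = Pb²(3a+b)/L³ = 7·(16/5)²·(3·(24/5)+(16/5))/8³ = 308/125 kN
  M_A = Pab²/L² = 7·(24/5)·(16/5)²/8² = 672/125 kN·m
  R_B = Pa²(a+3b)/L³ = 7·(24/5)²·((24/5)+3·(16/5))/8³ = 567/125 kN
  M_B = -Pa²b/L² = -7·(24/5)²·(16/5)/8² = -1008/125 kN·m
Superposition: R_A = 56053/2000 kN, M_A = 77689/1500 kN·m, R_B = 137947/2000 kN, M_B = -41657/500 kN·m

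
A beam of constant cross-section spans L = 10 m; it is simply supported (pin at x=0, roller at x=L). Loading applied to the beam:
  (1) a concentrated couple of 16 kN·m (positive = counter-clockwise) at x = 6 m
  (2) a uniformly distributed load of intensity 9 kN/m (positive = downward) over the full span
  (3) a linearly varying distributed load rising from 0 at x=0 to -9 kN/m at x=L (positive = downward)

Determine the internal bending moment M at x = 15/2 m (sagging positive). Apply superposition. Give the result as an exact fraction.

M(15/2) = 997/32 kN·m

Load 1 — applied couple M₀=16 kN·m at a=6 m (b=L-a=4):
  M_1 = M₀x/L - M₀  [x>a] = 16·(15/2)/10 - 16 = -4 kN·m
Load 2 — uniform load w=9 kN/m over full span:
  M_2 = wx(L-x)/2 = 9·(15/2)·(10-(15/2))/2 = 675/8 kN·m
Load 3 — triangular load w₀=-9 kN/m (0→w₀ over full span):
  M_3 = w₀Lx/6 - w₀x³/(6L) = (-9)·10·(15/2)/6 - (-9)·(15/2)³/(6·10) = -1575/32 kN·m
Superposition: M = Σ M_i = 997/32 kN·m ≈ 31.156250 kN·m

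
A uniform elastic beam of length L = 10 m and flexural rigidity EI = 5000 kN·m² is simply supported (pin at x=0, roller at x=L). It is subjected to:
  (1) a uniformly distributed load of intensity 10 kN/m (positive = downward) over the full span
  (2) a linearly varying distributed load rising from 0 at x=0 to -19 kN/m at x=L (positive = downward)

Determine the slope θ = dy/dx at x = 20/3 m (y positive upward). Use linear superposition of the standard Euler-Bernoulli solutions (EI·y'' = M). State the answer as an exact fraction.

Load 1 — uniform load w=10 kN/m over full span:
  θ_1 = -w(L³-6Lx²+4x³)/(24EI) = -10·(10³-6·10·(20/3)²+4·(20/3)³)/(24·5000) = 13/324 rad
Load 2 — triangular load w₀=-19 kN/m (0→w₀ over full span):
  θ_2 = -w₀(7L⁴-30L²x²+15x⁴)/(360LEI) = -(-19)·(7·10⁴-30·10²·(20/3)²+15·(20/3)⁴)/(360·10·5000) = -1729/48600 rad
Superposition: θ = Σ θ_i = 221/48600 rad ≈ 0.004547 rad

θ(20/3) = 221/48600 rad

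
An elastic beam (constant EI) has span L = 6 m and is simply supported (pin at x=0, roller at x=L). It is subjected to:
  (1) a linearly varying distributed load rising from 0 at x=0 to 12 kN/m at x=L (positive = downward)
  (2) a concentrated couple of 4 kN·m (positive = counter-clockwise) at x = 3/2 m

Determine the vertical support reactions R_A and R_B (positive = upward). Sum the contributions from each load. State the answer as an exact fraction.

R_A = 38/3 kN, R_B = 70/3 kN

Load 1 — triangular load w₀=12 kN/m (0→w₀ over full span):
  R_A = w₀L/6 = 12·6/6 = 12 kN
  R_B = w₀L/3 = 12·6/3 = 24 kN
Load 2 — applied couple M₀=4 kN·m at a=3/2 m (b=L-a=9/2):
  R_A = M₀/L = 4/6 = 2/3 kN
  R_B = -M₀/L = -4/6 = -2/3 kN
Superposition: R_A = 38/3 kN, R_B = 70/3 kN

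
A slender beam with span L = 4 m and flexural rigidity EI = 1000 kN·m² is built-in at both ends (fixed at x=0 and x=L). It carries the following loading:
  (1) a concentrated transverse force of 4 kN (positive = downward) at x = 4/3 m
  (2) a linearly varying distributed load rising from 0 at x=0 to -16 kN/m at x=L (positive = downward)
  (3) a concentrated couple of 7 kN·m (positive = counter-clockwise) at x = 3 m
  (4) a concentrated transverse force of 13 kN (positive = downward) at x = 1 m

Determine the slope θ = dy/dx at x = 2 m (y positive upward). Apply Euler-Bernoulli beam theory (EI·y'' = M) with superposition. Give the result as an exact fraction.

Load 1 — point force P=4 kN at a=4/3 m (b=L-a=8/3):
  θ_1 = Pa²(L-x)(2bL-(3b+a)(L-x))/(2L³EI)  [x>a] = 4·(4/3)²·(4-2)·(2·(8/3)·4-(3·(8/3)+(4/3))·(4-2))/(2·4³·1000) = 1/3375 rad
Load 2 — triangular load w₀=-16 kN/m (0→w₀ over full span):
  θ_2 = -w₀(2x(L-x)(L-2x)(x+2L)+x²(L-x)²)/(120LEI) = -(-16)·(2·2·(4-2)·(4-2·2)·(2+2·4)+2²·(4-2)²)/(120·4·1000) = 1/1875 rad
Load 3 — applied couple M₀=7 kN·m at a=3 m (b=L-a=1):
  θ_3 = (R_Ax²/2 - M_Ax)/EI  [x≤a] with R_A=63/32, M_A=35/16 = ((63/32)·2²/2 - (35/16)·2)/1000 = -7/16000 rad
Load 4 — point force P=13 kN at a=1 m (b=L-a=3):
  θ_4 = Pa²(L-x)(2bL-(3b+a)(L-x))/(2L³EI)  [x>a] = 13·1²·(4-2)·(2·3·4-(3·3+1)·(4-2))/(2·4³·1000) = 13/16000 rad
Superposition: θ = Σ θ_i = 1301/1080000 rad ≈ 0.001205 rad

θ(2) = 1301/1080000 rad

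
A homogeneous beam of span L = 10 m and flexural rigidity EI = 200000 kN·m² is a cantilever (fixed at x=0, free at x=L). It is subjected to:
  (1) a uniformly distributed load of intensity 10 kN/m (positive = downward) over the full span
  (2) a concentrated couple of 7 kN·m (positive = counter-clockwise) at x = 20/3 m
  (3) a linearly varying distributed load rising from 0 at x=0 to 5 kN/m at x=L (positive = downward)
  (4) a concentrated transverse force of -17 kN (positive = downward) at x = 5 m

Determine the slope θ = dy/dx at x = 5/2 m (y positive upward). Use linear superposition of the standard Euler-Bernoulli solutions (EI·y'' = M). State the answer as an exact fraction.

θ(5/2) = -172957/30720000 rad

Load 1 — uniform load w=10 kN/m over full span:
  θ_1 = -wx(x²-3Lx+3L²)/(6EI) = -10·(5/2)·((5/2)²-3·10·(5/2)+3·10²)/(6·200000) = -37/7680 rad
Load 2 — applied couple M₀=7 kN·m at a=20/3 m (b=L-a=10/3):
  θ_2 = M₀x/EI  [x≤a] = 7·(5/2)/200000 = 7/80000 rad
Load 3 — triangular load w₀=5 kN/m (0→w₀ over full span):
  θ_3 = (w₀Lx²/4-w₀L²x/3-w₀x⁴/(24L))/EI = (5·10·(5/2)²/4-5·10²·(5/2)/3-5·(5/2)⁴/(24·10))/200000 = -139/81920 rad
Load 4 — point force P=-17 kN at a=5 m (b=L-a=5):
  θ_4 = -Px(2a-x)/(2EI)  [x≤a] = -(-17)·(5/2)·(2·5-(5/2))/(2·200000) = 51/64000 rad
Superposition: θ = Σ θ_i = -172957/30720000 rad ≈ -0.005630 rad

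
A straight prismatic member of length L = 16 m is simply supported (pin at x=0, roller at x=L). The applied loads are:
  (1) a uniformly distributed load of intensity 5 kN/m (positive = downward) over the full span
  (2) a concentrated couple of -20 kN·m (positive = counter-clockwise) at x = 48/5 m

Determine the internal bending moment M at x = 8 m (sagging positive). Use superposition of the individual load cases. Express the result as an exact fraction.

Load 1 — uniform load w=5 kN/m over full span:
  M_1 = wx(L-x)/2 = 5·8·(16-8)/2 = 160 kN·m
Load 2 — applied couple M₀=-20 kN·m at a=48/5 m (b=L-a=32/5):
  M_2 = M₀x/L  [x≤a] = (-20)·8/16 = -10 kN·m
Superposition: M = Σ M_i = 150 kN·m ≈ 150.000000 kN·m

M(8) = 150 kN·m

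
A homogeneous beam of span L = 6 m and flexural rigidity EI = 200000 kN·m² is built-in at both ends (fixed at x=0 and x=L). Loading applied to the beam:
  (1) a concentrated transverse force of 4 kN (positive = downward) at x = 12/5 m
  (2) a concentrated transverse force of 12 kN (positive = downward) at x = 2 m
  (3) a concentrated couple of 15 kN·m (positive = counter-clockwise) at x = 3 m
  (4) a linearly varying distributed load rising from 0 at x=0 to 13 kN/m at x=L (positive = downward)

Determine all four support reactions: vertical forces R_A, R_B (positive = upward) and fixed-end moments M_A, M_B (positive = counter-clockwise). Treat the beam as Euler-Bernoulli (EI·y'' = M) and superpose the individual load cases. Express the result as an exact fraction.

Load 1 — point force P=4 kN at a=12/5 m (b=L-a=18/5):
  R_A = Pb²(3a+b)/L³ = 4·(18/5)²·(3·(12/5)+(18/5))/6³ = 324/125 kN
  M_A = Pab²/L² = 4·(12/5)·(18/5)²/6² = 432/125 kN·m
  R_B = Pa²(a+3b)/L³ = 4·(12/5)²·((12/5)+3·(18/5))/6³ = 176/125 kN
  M_B = -Pa²b/L² = -4·(12/5)²·(18/5)/6² = -288/125 kN·m
Load 2 — point force P=12 kN at a=2 m (b=L-a=4):
  R_A = Pb²(3a+b)/L³ = 12·4²·(3·2+4)/6³ = 80/9 kN
  M_A = Pab²/L² = 12·2·4²/6² = 32/3 kN·m
  R_B = Pa²(a+3b)/L³ = 12·2²·(2+3·4)/6³ = 28/9 kN
  M_B = -Pa²b/L² = -12·2²·4/6² = -16/3 kN·m
Load 3 — applied couple M₀=15 kN·m at a=3 m (b=L-a=3):
  R_A = 6M₀ab/L³ = 6·15·3·3/6³ = 15/4 kN
  M_A = M₀b(2a-b)/L² = 15·3·(2·3-3)/6² = 15/4 kN·m
  R_B = -6M₀ab/L³ = -6·15·3·3/6³ = -15/4 kN
  M_B = M₀a(2b-a)/L² = 15·3·(2·3-3)/6² = 15/4 kN·m
Load 4 — triangular load w₀=13 kN/m (0→w₀ over full span):
  R_A = 3w₀L/20 = 3·13·6/20 = 117/10 kN
  M_A = w₀L²/30 = 13·6²/30 = 78/5 kN·m
  R_B = 7w₀L/20 = 7·13·6/20 = 273/10 kN
  M_B = -w₀L²/20 = -13·6²/20 = -117/5 kN·m
Superposition: R_A = 121189/4500 kN, M_A = 50209/1500 kN·m, R_B = 126311/4500 kN, M_B = -40931/1500 kN·m

R_A = 121189/4500 kN, M_A = 50209/1500 kN·m, R_B = 126311/4500 kN, M_B = -40931/1500 kN·m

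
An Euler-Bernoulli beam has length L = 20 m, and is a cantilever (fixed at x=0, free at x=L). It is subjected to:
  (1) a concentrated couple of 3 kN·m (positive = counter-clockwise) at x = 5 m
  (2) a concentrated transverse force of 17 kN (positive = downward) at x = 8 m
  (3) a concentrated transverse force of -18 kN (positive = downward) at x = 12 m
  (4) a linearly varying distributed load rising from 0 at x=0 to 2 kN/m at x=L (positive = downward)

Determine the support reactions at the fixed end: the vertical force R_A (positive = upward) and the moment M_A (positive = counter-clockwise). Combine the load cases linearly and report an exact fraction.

Load 1 — applied couple M₀=3 kN·m at a=5 m (b=L-a=15):
  R_A = 0 kN
  M_A = -M₀ = -3 kN·m
Load 2 — point force P=17 kN at a=8 m (b=L-a=12):
  R_A = P = 17 kN
  M_A = Pa = 17·8 = 136 kN·m
Load 3 — point force P=-18 kN at a=12 m (b=L-a=8):
  R_A = P = (-18) = -18 kN
  M_A = Pa = (-18)·12 = -216 kN·m
Load 4 — triangular load w₀=2 kN/m (0→w₀ over full span):
  R_A = w₀L/2 = 2·20/2 = 20 kN
  M_A = w₀L²/3 = 2·20²/3 = 800/3 kN·m
Superposition: R_A = 19 kN, M_A = 551/3 kN·m

R_A = 19 kN, M_A = 551/3 kN·m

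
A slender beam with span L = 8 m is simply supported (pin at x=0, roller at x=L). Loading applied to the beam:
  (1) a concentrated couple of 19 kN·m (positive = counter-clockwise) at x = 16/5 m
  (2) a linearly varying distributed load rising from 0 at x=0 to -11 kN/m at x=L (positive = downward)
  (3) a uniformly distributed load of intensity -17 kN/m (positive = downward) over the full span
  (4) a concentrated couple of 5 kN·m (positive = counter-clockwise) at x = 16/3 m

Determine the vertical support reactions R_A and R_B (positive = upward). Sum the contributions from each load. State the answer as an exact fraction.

Load 1 — applied couple M₀=19 kN·m at a=16/5 m (b=L-a=24/5):
  R_A = M₀/L = 19/8 kN
  R_B = -M₀/L = -19/8 kN
Load 2 — triangular load w₀=-11 kN/m (0→w₀ over full span):
  R_A = w₀L/6 = (-11)·8/6 = -44/3 kN
  R_B = w₀L/3 = (-11)·8/3 = -88/3 kN
Load 3 — uniform load w=-17 kN/m over full span:
  R_A = wL/2 = (-17)·8/2 = -68 kN
  R_B = wL/2 = (-17)·8/2 = -68 kN
Load 4 — applied couple M₀=5 kN·m at a=16/3 m (b=L-a=8/3):
  R_A = M₀/L = 5/8 kN
  R_B = -M₀/L = -5/8 kN
Superposition: R_A = -239/3 kN, R_B = -301/3 kN

R_A = -239/3 kN, R_B = -301/3 kN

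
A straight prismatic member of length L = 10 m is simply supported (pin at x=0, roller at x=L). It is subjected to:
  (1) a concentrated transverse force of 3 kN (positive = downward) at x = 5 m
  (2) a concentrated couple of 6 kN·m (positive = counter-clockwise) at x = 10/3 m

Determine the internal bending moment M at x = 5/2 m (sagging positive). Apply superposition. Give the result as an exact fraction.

Load 1 — point force P=3 kN at a=5 m (b=L-a=5):
  M_1 = Pbx/L  [x≤a] = 3·5·(5/2)/10 = 15/4 kN·m
Load 2 — applied couple M₀=6 kN·m at a=10/3 m (b=L-a=20/3):
  M_2 = M₀x/L  [x≤a] = 6·(5/2)/10 = 3/2 kN·m
Superposition: M = Σ M_i = 21/4 kN·m ≈ 5.250000 kN·m

M(5/2) = 21/4 kN·m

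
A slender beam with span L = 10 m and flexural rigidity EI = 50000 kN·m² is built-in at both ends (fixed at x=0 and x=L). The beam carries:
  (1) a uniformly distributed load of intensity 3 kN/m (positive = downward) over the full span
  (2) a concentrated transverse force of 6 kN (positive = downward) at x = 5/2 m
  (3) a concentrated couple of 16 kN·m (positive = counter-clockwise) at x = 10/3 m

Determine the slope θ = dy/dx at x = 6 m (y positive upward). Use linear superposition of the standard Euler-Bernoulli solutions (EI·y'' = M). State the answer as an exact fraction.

θ(6) = 689/3000000 rad

Load 1 — uniform load w=3 kN/m over full span:
  θ_1 = -wx(L-x)(L-2x)/(12EI) = -3·6·(10-6)·(10-2·6)/(12·50000) = 3/12500 rad
Load 2 — point force P=6 kN at a=5/2 m (b=L-a=15/2):
  θ_2 = Pa²(L-x)(2bL-(3b+a)(L-x))/(2L³EI)  [x>a] = 6·(5/2)²·(10-6)·(2·(15/2)·10-(3·(15/2)+(5/2))·(10-6))/(2·10³·50000) = 3/40000 rad
Load 3 — applied couple M₀=16 kN·m at a=10/3 m (b=L-a=20/3):
  θ_3 = (R_Ax²/2 - M_Ax - M₀(x-a))/EI  [x>a] with R_A=32/15, M_A=0 = ((32/15)·6²/2 - 0·6 - 16·(6-(10/3)))/50000 = -4/46875 rad
Superposition: θ = Σ θ_i = 689/3000000 rad ≈ 0.000230 rad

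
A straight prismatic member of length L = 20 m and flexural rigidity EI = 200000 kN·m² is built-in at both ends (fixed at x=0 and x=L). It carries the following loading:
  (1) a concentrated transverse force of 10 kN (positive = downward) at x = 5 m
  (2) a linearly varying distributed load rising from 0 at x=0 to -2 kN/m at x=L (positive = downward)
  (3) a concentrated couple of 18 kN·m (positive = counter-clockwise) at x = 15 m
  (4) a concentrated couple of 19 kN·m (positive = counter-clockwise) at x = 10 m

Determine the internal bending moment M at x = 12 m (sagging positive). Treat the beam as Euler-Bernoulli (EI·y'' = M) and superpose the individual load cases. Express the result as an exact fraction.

Load 1 — point force P=10 kN at a=5 m (b=L-a=15):
  M_1 = Pa²(a+3b)(L-x)/L³ - Pa²b/L²  [x>a] = 10·5²·(5+3·15)·(20-12)/20³ - 10·5²·15/20² = 25/8 kN·m
Load 2 — triangular load w₀=-2 kN/m (0→w₀ over full span):
  M_2 = 3w₀Lx/20 - w₀L²/30 - w₀x³/(6L) = 3·(-2)·20·12/20 - (-2)·20²/30 - (-2)·12³/(6·20) = -248/15 kN·m
Load 3 — applied couple M₀=18 kN·m at a=15 m (b=L-a=5):
  M_3 = R_Ax - M_A  [x≤a] with R_A=81/80, M_A=45/8 = (81/80)·12 - (45/8) = 261/40 kN·m
Load 4 — applied couple M₀=19 kN·m at a=10 m (b=L-a=10):
  M_4 = R_Ax - M_A - M₀  [x>a] with R_A=57/40, M_A=19/4 = (57/40)·12 - (19/4) - 19 = -133/20 kN·m
Superposition: M = Σ M_i = -203/15 kN·m ≈ -13.533333 kN·m

M(12) = -203/15 kN·m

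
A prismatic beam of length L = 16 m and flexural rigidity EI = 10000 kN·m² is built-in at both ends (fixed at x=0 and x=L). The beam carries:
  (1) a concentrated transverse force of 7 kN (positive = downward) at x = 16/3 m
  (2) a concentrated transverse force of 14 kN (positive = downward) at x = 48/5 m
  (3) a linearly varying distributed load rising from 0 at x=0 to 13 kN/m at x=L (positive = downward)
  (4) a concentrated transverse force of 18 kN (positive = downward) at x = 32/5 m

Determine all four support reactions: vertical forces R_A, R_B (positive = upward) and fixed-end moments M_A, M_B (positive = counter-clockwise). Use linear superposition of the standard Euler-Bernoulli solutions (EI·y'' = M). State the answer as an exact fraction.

Load 1 — point force P=7 kN at a=16/3 m (b=L-a=32/3):
  R_A = Pb²(3a+b)/L³ = 7·(32/3)²·(3·(16/3)+(32/3))/16³ = 140/27 kN
  M_A = Pab²/L² = 7·(16/3)·(32/3)²/16² = 448/27 kN·m
  R_B = Pa²(a+3b)/L³ = 7·(16/3)²·((16/3)+3·(32/3))/16³ = 49/27 kN
  M_B = -Pa²b/L² = -7·(16/3)²·(32/3)/16² = -224/27 kN·m
Load 2 — point force P=14 kN at a=48/5 m (b=L-a=32/5):
  R_A = Pb²(3a+b)/L³ = 14·(32/5)²·(3·(48/5)+(32/5))/16³ = 616/125 kN
  M_A = Pab²/L² = 14·(48/5)·(32/5)²/16² = 2688/125 kN·m
  R_B = Pa²(a+3b)/L³ = 14·(48/5)²·((48/5)+3·(32/5))/16³ = 1134/125 kN
  M_B = -Pa²b/L² = -14·(48/5)²·(32/5)/16² = -4032/125 kN·m
Load 3 — triangular load w₀=13 kN/m (0→w₀ over full span):
  R_A = 3w₀L/20 = 3·13·16/20 = 156/5 kN
  M_A = w₀L²/30 = 13·16²/30 = 1664/15 kN·m
  R_B = 7w₀L/20 = 7·13·16/20 = 364/5 kN
  M_B = -w₀L²/20 = -13·16²/20 = -832/5 kN·m
Load 4 — point force P=18 kN at a=32/5 m (b=L-a=48/5):
  R_A = Pb²(3a+b)/L³ = 18·(48/5)²·(3·(32/5)+(48/5))/16³ = 1458/125 kN
  M_A = Pab²/L² = 18·(32/5)·(48/5)²/16² = 5184/125 kN·m
  R_B = Pa²(a+3b)/L³ = 18·(32/5)²·((32/5)+3·(48/5))/16³ = 792/125 kN
  M_B = -Pa²b/L² = -18·(32/5)²·(48/5)/16² = -3456/125 kN·m
Superposition: R_A = 178798/3375 kN, M_A = 642944/3375 kN·m, R_B = 303827/3375 kN, M_B = -791776/3375 kN·m

R_A = 178798/3375 kN, M_A = 642944/3375 kN·m, R_B = 303827/3375 kN, M_B = -791776/3375 kN·m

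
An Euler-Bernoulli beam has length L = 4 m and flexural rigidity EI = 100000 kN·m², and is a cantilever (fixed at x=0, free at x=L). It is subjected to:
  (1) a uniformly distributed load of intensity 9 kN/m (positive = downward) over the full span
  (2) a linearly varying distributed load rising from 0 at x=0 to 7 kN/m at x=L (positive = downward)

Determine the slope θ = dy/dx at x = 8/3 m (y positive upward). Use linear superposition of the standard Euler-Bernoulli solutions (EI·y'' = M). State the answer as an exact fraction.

θ(8/3) = -1108/759375 rad

Load 1 — uniform load w=9 kN/m over full span:
  θ_1 = -wx(x²-3Lx+3L²)/(6EI) = -9·(8/3)·((8/3)²-3·4·(8/3)+3·4²)/(6·100000) = -26/28125 rad
Load 2 — triangular load w₀=7 kN/m (0→w₀ over full span):
  θ_2 = (w₀Lx²/4-w₀L²x/3-w₀x⁴/(24L))/EI = (7·4·(8/3)²/4-7·4²·(8/3)/3-7·(8/3)⁴/(24·4))/100000 = -406/759375 rad
Superposition: θ = Σ θ_i = -1108/759375 rad ≈ -0.001459 rad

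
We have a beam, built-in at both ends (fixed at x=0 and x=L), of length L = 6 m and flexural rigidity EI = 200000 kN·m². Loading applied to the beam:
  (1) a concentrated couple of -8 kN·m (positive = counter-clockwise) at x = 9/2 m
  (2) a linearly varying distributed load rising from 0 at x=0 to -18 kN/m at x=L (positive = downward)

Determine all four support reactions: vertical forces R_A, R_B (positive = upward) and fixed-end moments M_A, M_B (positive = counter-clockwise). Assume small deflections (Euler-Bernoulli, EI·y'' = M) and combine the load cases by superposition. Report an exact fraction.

R_A = -177/10 kN, M_A = -241/10 kN·m, R_B = -363/10 kN, M_B = 339/10 kN·m

Load 1 — applied couple M₀=-8 kN·m at a=9/2 m (b=L-a=3/2):
  R_A = 6M₀ab/L³ = 6·(-8)·(9/2)·(3/2)/6³ = -3/2 kN
  M_A = M₀b(2a-b)/L² = (-8)·(3/2)·(2·(9/2)-(3/2))/6² = -5/2 kN·m
  R_B = -6M₀ab/L³ = -6·(-8)·(9/2)·(3/2)/6³ = 3/2 kN
  M_B = M₀a(2b-a)/L² = (-8)·(9/2)·(2·(3/2)-(9/2))/6² = 3/2 kN·m
Load 2 — triangular load w₀=-18 kN/m (0→w₀ over full span):
  R_A = 3w₀L/20 = 3·(-18)·6/20 = -81/5 kN
  M_A = w₀L²/30 = (-18)·6²/30 = -108/5 kN·m
  R_B = 7w₀L/20 = 7·(-18)·6/20 = -189/5 kN
  M_B = -w₀L²/20 = -(-18)·6²/20 = 162/5 kN·m
Superposition: R_A = -177/10 kN, M_A = -241/10 kN·m, R_B = -363/10 kN, M_B = 339/10 kN·m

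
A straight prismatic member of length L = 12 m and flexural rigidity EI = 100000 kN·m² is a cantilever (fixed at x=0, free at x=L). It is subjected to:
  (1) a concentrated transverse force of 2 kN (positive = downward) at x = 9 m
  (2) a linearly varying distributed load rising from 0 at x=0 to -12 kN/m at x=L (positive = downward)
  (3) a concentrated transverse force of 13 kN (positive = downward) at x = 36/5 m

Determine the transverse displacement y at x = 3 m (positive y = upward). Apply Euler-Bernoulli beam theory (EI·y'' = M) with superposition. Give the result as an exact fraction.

Load 1 — point force P=2 kN at a=9 m (b=L-a=3):
  y_1 = -Px²(3a-x)/(6EI)  [x≤a] = -2·3²·(3·9-3)/(6·100000) = -9/12500 m
Load 2 — triangular load w₀=-12 kN/m (0→w₀ over full span):
  y_2 = (w₀Lx³/12-w₀L²x²/6-w₀x⁵/(120L))/EI = ((-12)·12·3³/12-(-12)·12²·3²/6-(-12)·3⁵/(120·12))/100000 = 90801/4000000 m
Load 3 — point force P=13 kN at a=36/5 m (b=L-a=24/5):
  y_3 = -Px²(3a-x)/(6EI)  [x≤a] = -13·3²·(3·(36/5)-3)/(6·100000) = -3627/1000000 m
Superposition: y = Σ y_i = 73413/4000000 m ≈ 0.018353 m

y(3) = 73413/4000000 m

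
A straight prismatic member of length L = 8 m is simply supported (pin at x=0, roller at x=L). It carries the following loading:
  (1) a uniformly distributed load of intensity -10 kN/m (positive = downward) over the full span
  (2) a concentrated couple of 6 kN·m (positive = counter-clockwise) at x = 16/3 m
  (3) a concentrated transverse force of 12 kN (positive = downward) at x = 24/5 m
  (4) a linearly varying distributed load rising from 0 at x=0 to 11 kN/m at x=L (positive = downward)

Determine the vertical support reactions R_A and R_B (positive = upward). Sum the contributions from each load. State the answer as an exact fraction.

R_A = -1187/60 kN, R_B = -253/60 kN

Load 1 — uniform load w=-10 kN/m over full span:
  R_A = wL/2 = (-10)·8/2 = -40 kN
  R_B = wL/2 = (-10)·8/2 = -40 kN
Load 2 — applied couple M₀=6 kN·m at a=16/3 m (b=L-a=8/3):
  R_A = M₀/L = 6/8 = 3/4 kN
  R_B = -M₀/L = -6/8 = -3/4 kN
Load 3 — point force P=12 kN at a=24/5 m (b=L-a=16/5):
  R_A = Pb/L = 12·(16/5)/8 = 24/5 kN
  R_B = Pa/L = 12·(24/5)/8 = 36/5 kN
Load 4 — triangular load w₀=11 kN/m (0→w₀ over full span):
  R_A = w₀L/6 = 11·8/6 = 44/3 kN
  R_B = w₀L/3 = 11·8/3 = 88/3 kN
Superposition: R_A = -1187/60 kN, R_B = -253/60 kN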